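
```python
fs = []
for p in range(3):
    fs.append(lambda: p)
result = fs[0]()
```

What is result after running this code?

Step 1: The loop creates 3 lambdas, all referencing the same variable p.
Step 2: After the loop, p = 2 (final value).
Step 3: fs[0]() looks up p at call time and finds 2. This is the late binding gotcha. result = 2

The answer is 2.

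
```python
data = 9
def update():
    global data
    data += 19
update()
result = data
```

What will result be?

Step 1: data = 9 globally.
Step 2: update() modifies global data: data += 19 = 28.
Step 3: result = 28

The answer is 28.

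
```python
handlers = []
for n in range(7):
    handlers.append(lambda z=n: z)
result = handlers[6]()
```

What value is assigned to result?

Step 1: Default argument z=n captures n's value at each iteration.
Step 2: handlers[6] captured z = 6 when n was 6.
Step 3: result = 6

The answer is 6.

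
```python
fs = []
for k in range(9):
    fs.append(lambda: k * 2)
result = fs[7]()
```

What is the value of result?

Step 1: All lambdas reference the same variable k (late binding).
Step 2: After the loop, k = 8. Every lambda returns k * 2.
Step 3: fs[7]() = 8 * 2 = 16

The answer is 16.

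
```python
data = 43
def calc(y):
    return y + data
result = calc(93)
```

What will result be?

Step 1: data = 43 is defined globally.
Step 2: calc(93) uses parameter y = 93 and looks up data from global scope = 43.
Step 3: result = 93 + 43 = 136

The answer is 136.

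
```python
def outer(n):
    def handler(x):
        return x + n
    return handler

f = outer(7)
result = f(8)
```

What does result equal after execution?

Step 1: outer(7) creates a closure that captures n = 7.
Step 2: f(8) calls the closure with x = 8, returning 8 + 7 = 15.
Step 3: result = 15

The answer is 15.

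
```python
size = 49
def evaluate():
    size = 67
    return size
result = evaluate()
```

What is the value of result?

Step 1: Global size = 49.
Step 2: evaluate() creates local size = 67, shadowing the global.
Step 3: Returns local size = 67. result = 67

The answer is 67.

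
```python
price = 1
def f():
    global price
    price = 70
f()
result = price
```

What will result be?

Step 1: price = 1 globally.
Step 2: f() declares global price and sets it to 70.
Step 3: After f(), global price = 70. result = 70

The answer is 70.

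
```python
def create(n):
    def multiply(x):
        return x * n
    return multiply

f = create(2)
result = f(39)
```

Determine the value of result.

Step 1: create(2) returns multiply closure with n = 2.
Step 2: f(39) computes 39 * 2 = 78.
Step 3: result = 78

The answer is 78.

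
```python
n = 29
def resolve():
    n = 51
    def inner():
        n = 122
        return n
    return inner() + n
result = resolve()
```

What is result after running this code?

Step 1: resolve() has local n = 51. inner() has local n = 122.
Step 2: inner() returns its local n = 122.
Step 3: resolve() returns 122 + its own n (51) = 173

The answer is 173.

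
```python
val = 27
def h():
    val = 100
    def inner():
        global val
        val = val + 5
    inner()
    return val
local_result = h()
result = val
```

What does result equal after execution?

Step 1: Global val = 27. h() creates local val = 100.
Step 2: inner() declares global val and adds 5: global val = 27 + 5 = 32.
Step 3: h() returns its local val = 100 (unaffected by inner).
Step 4: result = global val = 32

The answer is 32.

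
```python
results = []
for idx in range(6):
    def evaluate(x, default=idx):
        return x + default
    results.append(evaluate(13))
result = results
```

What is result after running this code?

Step 1: Default argument default=idx is evaluated at function definition time.
Step 2: Each iteration creates evaluate with default = current idx value.
Step 3: evaluate(13) returns 13 + default. results = [13, 14, 15, 16, 17, 18]

The answer is [13, 14, 15, 16, 17, 18].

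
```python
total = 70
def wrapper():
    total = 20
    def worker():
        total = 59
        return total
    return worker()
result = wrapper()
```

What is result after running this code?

Step 1: Three scopes define total: global (70), wrapper (20), worker (59).
Step 2: worker() has its own local total = 59, which shadows both enclosing and global.
Step 3: result = 59 (local wins in LEGB)

The answer is 59.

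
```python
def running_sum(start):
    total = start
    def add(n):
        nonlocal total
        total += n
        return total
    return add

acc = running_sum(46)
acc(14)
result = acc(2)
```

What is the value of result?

Step 1: running_sum(46) creates closure with total = 46.
Step 2: First acc(14): total = 46 + 14 = 60.
Step 3: Second acc(2): total = 60 + 2 = 62. result = 62

The answer is 62.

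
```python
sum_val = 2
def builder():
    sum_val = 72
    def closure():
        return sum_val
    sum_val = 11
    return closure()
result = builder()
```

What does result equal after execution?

Step 1: builder() sets sum_val = 72, then later sum_val = 11.
Step 2: closure() is called after sum_val is reassigned to 11. Closures capture variables by reference, not by value.
Step 3: result = 11

The answer is 11.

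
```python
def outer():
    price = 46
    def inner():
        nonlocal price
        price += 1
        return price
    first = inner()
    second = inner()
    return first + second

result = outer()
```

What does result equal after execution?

Step 1: price starts at 46.
Step 2: First call: price = 46 + 1 = 47, returns 47.
Step 3: Second call: price = 47 + 1 = 48, returns 48.
Step 4: result = 47 + 48 = 95

The answer is 95.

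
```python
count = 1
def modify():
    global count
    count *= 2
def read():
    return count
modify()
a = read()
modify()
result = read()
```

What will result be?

Step 1: count = 1.
Step 2: First modify(): count = 1 * 2 = 2.
Step 3: Second modify(): count = 2 * 2 = 4.
Step 4: read() returns 4

The answer is 4.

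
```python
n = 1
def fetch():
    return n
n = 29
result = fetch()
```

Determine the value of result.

Step 1: n is first set to 1, then reassigned to 29.
Step 2: fetch() is called after the reassignment, so it looks up the current global n = 29.
Step 3: result = 29

The answer is 29.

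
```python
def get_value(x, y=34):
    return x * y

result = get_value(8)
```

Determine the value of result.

Step 1: get_value(8) uses default y = 34.
Step 2: Returns 8 * 34 = 272.
Step 3: result = 272

The answer is 272.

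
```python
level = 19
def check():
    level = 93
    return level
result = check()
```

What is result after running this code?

Step 1: Global level = 19.
Step 2: check() creates local level = 93, shadowing the global.
Step 3: Returns local level = 93. result = 93

The answer is 93.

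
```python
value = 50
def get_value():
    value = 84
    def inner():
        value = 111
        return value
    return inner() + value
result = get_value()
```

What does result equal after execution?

Step 1: get_value() has local value = 84. inner() has local value = 111.
Step 2: inner() returns its local value = 111.
Step 3: get_value() returns 111 + its own value (84) = 195

The answer is 195.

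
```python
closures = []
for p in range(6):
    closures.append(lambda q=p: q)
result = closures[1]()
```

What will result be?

Step 1: Default argument q=p captures p's value at each iteration.
Step 2: closures[1] captured q = 1 when p was 1.
Step 3: result = 1

The answer is 1.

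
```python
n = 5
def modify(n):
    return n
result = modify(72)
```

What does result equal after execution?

Step 1: Global n = 5.
Step 2: modify(72) takes parameter n = 72, which shadows the global.
Step 3: result = 72

The answer is 72.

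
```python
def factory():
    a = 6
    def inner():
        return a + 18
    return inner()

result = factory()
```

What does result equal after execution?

Step 1: factory() defines a = 6.
Step 2: inner() reads a = 6 from enclosing scope, returns 6 + 18 = 24.
Step 3: result = 24

The answer is 24.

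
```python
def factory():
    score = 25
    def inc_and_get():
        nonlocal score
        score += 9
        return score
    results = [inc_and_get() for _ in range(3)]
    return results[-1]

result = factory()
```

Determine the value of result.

Step 1: score = 25.
Step 2: Three calls to inc_and_get(), each adding 9.
Step 3: Last value = 25 + 9 * 3 = 52

The answer is 52.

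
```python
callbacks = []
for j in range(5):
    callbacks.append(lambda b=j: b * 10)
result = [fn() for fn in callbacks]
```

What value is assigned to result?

Step 1: Default arg b=j captures j at each iteration.
Step 2: callbacks[k] has b defaulting to k, returns k * 10.
Step 3: result = [0, 10, 20, 30, 40]

The answer is [0, 10, 20, 30, 40].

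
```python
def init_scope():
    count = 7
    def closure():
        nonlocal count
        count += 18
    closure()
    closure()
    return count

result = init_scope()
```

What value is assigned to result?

Step 1: count starts at 7.
Step 2: closure() is called 2 times, each adding 18.
Step 3: count = 7 + 18 * 2 = 43

The answer is 43.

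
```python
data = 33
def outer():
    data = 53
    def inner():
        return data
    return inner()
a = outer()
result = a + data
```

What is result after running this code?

Step 1: outer() has local data = 53. inner() reads from enclosing.
Step 2: outer() returns 53. Global data = 33 unchanged.
Step 3: result = 53 + 33 = 86

The answer is 86.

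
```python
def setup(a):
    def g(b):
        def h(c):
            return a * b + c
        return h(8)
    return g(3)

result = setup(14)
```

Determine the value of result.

Step 1: a = 14, b = 3, c = 8.
Step 2: h() computes a * b + c = 14 * 3 + 8 = 50.
Step 3: result = 50

The answer is 50.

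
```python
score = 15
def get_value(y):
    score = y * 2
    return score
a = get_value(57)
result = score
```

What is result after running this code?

Step 1: Global score = 15.
Step 2: get_value(57) creates local score = 57 * 2 = 114.
Step 3: Global score unchanged because no global keyword. result = 15

The answer is 15.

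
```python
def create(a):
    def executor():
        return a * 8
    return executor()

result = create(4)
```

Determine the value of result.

Step 1: create(4) binds parameter a = 4.
Step 2: executor() accesses a = 4 from enclosing scope.
Step 3: result = 4 * 8 = 32

The answer is 32.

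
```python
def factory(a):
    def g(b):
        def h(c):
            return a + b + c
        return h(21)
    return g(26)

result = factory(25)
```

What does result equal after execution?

Step 1: a = 25, b = 26, c = 21 across three nested scopes.
Step 2: h() accesses all three via LEGB rule.
Step 3: result = 25 + 26 + 21 = 72

The answer is 72.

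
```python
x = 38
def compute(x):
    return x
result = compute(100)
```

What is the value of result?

Step 1: Global x = 38.
Step 2: compute(100) takes parameter x = 100, which shadows the global.
Step 3: result = 100

The answer is 100.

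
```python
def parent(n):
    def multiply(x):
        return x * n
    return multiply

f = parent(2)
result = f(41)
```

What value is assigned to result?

Step 1: parent(2) returns multiply closure with n = 2.
Step 2: f(41) computes 41 * 2 = 82.
Step 3: result = 82

The answer is 82.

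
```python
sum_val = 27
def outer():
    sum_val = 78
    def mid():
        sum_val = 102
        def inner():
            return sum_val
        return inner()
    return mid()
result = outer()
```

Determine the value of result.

Step 1: Three levels of shadowing: global 27, outer 78, mid 102.
Step 2: inner() finds sum_val = 102 in enclosing mid() scope.
Step 3: result = 102

The answer is 102.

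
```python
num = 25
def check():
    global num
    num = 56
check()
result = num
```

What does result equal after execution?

Step 1: num = 25 globally.
Step 2: check() declares global num and sets it to 56.
Step 3: After check(), global num = 56. result = 56

The answer is 56.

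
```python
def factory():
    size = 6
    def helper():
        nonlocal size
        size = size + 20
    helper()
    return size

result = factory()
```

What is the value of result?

Step 1: factory() sets size = 6.
Step 2: helper() uses nonlocal to modify size in factory's scope: size = 6 + 20 = 26.
Step 3: factory() returns the modified size = 26

The answer is 26.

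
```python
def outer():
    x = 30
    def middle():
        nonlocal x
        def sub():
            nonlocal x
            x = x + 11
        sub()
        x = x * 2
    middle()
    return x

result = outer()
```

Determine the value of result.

Step 1: x = 30.
Step 2: sub() adds 11: x = 30 + 11 = 41.
Step 3: middle() doubles: x = 41 * 2 = 82.
Step 4: result = 82

The answer is 82.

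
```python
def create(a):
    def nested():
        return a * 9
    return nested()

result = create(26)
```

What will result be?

Step 1: create(26) binds parameter a = 26.
Step 2: nested() accesses a = 26 from enclosing scope.
Step 3: result = 26 * 9 = 234

The answer is 234.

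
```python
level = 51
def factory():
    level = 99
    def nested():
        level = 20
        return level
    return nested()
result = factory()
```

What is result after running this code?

Step 1: Three scopes define level: global (51), factory (99), nested (20).
Step 2: nested() has its own local level = 20, which shadows both enclosing and global.
Step 3: result = 20 (local wins in LEGB)

The answer is 20.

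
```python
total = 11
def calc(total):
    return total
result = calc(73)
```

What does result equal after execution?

Step 1: Global total = 11.
Step 2: calc(73) takes parameter total = 73, which shadows the global.
Step 3: result = 73

The answer is 73.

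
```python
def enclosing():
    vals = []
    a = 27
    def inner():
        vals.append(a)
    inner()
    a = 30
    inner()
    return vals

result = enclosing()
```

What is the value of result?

Step 1: a = 27. inner() appends current a to vals.
Step 2: First inner(): appends 27. Then a = 30.
Step 3: Second inner(): appends 30 (closure sees updated a). result = [27, 30]

The answer is [27, 30].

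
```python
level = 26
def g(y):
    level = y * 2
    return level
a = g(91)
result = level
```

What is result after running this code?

Step 1: Global level = 26.
Step 2: g(91) creates local level = 91 * 2 = 182.
Step 3: Global level unchanged because no global keyword. result = 26

The answer is 26.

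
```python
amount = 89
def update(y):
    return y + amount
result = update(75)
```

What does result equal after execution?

Step 1: amount = 89 is defined globally.
Step 2: update(75) uses parameter y = 75 and looks up amount from global scope = 89.
Step 3: result = 75 + 89 = 164

The answer is 164.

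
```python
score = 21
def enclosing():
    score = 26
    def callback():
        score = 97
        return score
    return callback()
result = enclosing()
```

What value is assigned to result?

Step 1: Three scopes define score: global (21), enclosing (26), callback (97).
Step 2: callback() has its own local score = 97, which shadows both enclosing and global.
Step 3: result = 97 (local wins in LEGB)

The answer is 97.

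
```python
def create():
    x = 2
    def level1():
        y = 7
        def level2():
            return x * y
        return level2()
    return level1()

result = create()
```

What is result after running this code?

Step 1: x = 2 in create. y = 7 in level1.
Step 2: level2() reads x = 2 and y = 7 from enclosing scopes.
Step 3: result = 2 * 7 = 14

The answer is 14.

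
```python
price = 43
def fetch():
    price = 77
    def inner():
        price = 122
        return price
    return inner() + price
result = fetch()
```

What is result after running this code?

Step 1: fetch() has local price = 77. inner() has local price = 122.
Step 2: inner() returns its local price = 122.
Step 3: fetch() returns 122 + its own price (77) = 199

The answer is 199.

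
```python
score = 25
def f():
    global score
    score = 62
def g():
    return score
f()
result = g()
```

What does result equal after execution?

Step 1: score = 25.
Step 2: f() sets global score = 62.
Step 3: g() reads global score = 62. result = 62

The answer is 62.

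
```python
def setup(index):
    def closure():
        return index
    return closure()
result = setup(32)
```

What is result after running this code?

Step 1: setup(32) binds parameter index = 32.
Step 2: closure() looks up index in enclosing scope and finds the parameter index = 32.
Step 3: result = 32

The answer is 32.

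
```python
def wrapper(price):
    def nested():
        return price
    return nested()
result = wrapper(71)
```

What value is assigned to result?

Step 1: wrapper(71) binds parameter price = 71.
Step 2: nested() looks up price in enclosing scope and finds the parameter price = 71.
Step 3: result = 71

The answer is 71.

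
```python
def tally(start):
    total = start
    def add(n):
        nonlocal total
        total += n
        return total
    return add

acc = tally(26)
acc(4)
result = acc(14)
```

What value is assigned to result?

Step 1: tally(26) creates closure with total = 26.
Step 2: First acc(4): total = 26 + 4 = 30.
Step 3: Second acc(14): total = 30 + 14 = 44. result = 44

The answer is 44.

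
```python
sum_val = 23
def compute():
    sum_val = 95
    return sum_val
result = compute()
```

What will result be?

Step 1: Global sum_val = 23.
Step 2: compute() creates local sum_val = 95, shadowing the global.
Step 3: Returns local sum_val = 95. result = 95

The answer is 95.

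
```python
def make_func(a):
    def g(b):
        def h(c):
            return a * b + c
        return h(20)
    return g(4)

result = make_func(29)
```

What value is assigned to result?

Step 1: a = 29, b = 4, c = 20.
Step 2: h() computes a * b + c = 29 * 4 + 20 = 136.
Step 3: result = 136

The answer is 136.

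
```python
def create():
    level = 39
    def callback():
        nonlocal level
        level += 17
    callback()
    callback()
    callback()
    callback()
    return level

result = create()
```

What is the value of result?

Step 1: level starts at 39.
Step 2: callback() is called 4 times, each adding 17.
Step 3: level = 39 + 17 * 4 = 107

The answer is 107.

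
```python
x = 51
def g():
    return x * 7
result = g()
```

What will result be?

Step 1: x = 51 is defined globally.
Step 2: g() looks up x from global scope = 51, then computes 51 * 7 = 357.
Step 3: result = 357

The answer is 357.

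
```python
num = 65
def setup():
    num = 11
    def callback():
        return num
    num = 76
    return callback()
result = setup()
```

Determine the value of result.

Step 1: setup() sets num = 11, then later num = 76.
Step 2: callback() is called after num is reassigned to 76. Closures capture variables by reference, not by value.
Step 3: result = 76

The answer is 76.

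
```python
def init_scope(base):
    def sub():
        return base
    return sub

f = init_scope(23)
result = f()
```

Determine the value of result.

Step 1: init_scope(23) creates closure capturing base = 23.
Step 2: f() returns the captured base = 23.
Step 3: result = 23

The answer is 23.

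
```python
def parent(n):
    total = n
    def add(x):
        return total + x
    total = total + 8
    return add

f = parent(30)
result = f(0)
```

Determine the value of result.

Step 1: parent(30) sets total = 30, then total = 30 + 8 = 38.
Step 2: Closures capture by reference, so add sees total = 38.
Step 3: f(0) returns 38 + 0 = 38

The answer is 38.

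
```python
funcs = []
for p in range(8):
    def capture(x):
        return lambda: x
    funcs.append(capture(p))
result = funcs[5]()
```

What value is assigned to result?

Step 1: capture(p) creates a new scope capturing x = p at call time.
Step 2: funcs[5] = capture(5), so its lambda captures x = 5.
Step 3: result = 5 (closure factory fixes late binding)

The answer is 5.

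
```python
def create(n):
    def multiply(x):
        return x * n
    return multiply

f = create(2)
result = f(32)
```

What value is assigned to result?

Step 1: create(2) returns multiply closure with n = 2.
Step 2: f(32) computes 32 * 2 = 64.
Step 3: result = 64

The answer is 64.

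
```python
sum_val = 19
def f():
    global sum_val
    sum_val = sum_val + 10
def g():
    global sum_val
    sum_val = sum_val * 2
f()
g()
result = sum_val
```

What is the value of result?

Step 1: sum_val = 19.
Step 2: f() adds 10: sum_val = 19 + 10 = 29.
Step 3: g() doubles: sum_val = 29 * 2 = 58.
Step 4: result = 58

The answer is 58.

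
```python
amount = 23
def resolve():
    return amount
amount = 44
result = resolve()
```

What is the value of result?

Step 1: amount is first set to 23, then reassigned to 44.
Step 2: resolve() is called after the reassignment, so it looks up the current global amount = 44.
Step 3: result = 44

The answer is 44.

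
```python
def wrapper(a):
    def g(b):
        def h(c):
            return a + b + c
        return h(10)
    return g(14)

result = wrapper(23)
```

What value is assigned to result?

Step 1: a = 23, b = 14, c = 10 across three nested scopes.
Step 2: h() accesses all three via LEGB rule.
Step 3: result = 23 + 14 + 10 = 47

The answer is 47.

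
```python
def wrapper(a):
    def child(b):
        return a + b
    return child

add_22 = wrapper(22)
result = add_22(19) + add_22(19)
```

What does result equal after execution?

Step 1: add_22 captures a = 22.
Step 2: add_22(19) = 22 + 19 = 41, called twice.
Step 3: result = 41 + 41 = 82

The answer is 82.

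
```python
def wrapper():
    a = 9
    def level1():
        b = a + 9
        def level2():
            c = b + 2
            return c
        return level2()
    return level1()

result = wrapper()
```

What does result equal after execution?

Step 1: a = 9. b = a + 9 = 18.
Step 2: c = b + 2 = 18 + 2 = 20.
Step 3: result = 20

The answer is 20.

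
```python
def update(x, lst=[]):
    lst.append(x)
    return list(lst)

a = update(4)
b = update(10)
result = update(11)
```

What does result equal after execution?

Step 1: Default list is shared. list() creates copies for return values.
Step 2: Internal list grows: [4] -> [4, 10] -> [4, 10, 11].
Step 3: result = [4, 10, 11]

The answer is [4, 10, 11].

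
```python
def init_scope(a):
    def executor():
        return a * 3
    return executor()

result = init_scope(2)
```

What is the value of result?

Step 1: init_scope(2) binds parameter a = 2.
Step 2: executor() accesses a = 2 from enclosing scope.
Step 3: result = 2 * 3 = 6

The answer is 6.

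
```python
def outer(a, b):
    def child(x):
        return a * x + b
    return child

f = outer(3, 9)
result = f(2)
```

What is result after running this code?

Step 1: outer(3, 9) captures a = 3, b = 9.
Step 2: f(2) computes 3 * 2 + 9 = 15.
Step 3: result = 15

The answer is 15.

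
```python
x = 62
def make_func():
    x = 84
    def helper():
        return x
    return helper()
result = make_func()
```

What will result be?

Step 1: x = 62 globally, but make_func() defines x = 84 locally.
Step 2: helper() looks up x. Not in local scope, so checks enclosing scope (make_func) and finds x = 84.
Step 3: result = 84

The answer is 84.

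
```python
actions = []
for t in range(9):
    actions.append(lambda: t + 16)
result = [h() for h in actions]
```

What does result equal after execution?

Step 1: All lambdas capture t by reference. After the loop, t = 8.
Step 2: Each call returns 8 + 16 = 24.
Step 3: result = [24, 24, 24, 24, 24, 24, 24, 24, 24]

The answer is [24, 24, 24, 24, 24, 24, 24, 24, 24].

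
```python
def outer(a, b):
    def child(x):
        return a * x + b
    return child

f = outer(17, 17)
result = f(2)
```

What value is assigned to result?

Step 1: outer(17, 17) captures a = 17, b = 17.
Step 2: f(2) computes 17 * 2 + 17 = 51.
Step 3: result = 51

The answer is 51.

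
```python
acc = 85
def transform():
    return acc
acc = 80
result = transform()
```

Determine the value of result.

Step 1: acc is first set to 85, then reassigned to 80.
Step 2: transform() is called after the reassignment, so it looks up the current global acc = 80.
Step 3: result = 80

The answer is 80.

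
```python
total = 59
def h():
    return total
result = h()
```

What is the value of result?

Step 1: total = 59 is defined in the global scope.
Step 2: h() looks up total. No local total exists, so Python checks the global scope via LEGB rule and finds total = 59.
Step 3: result = 59

The answer is 59.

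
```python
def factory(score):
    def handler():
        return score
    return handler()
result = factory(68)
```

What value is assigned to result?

Step 1: factory(68) binds parameter score = 68.
Step 2: handler() looks up score in enclosing scope and finds the parameter score = 68.
Step 3: result = 68

The answer is 68.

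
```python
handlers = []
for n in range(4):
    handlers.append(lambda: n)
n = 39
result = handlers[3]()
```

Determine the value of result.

Step 1: Lambdas capture the variable n by reference, not by value.
Step 2: After the loop, n is reassigned to 39.
Step 3: handlers[3]() looks up the current n = 39. result = 39

The answer is 39.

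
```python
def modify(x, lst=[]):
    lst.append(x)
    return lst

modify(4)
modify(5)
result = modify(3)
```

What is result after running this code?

Step 1: Mutable default argument gotcha! The list [] is created once.
Step 2: Each call appends to the SAME list: [4], [4, 5], [4, 5, 3].
Step 3: result = [4, 5, 3]

The answer is [4, 5, 3].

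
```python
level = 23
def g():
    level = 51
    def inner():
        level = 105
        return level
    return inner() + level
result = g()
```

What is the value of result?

Step 1: g() has local level = 51. inner() has local level = 105.
Step 2: inner() returns its local level = 105.
Step 3: g() returns 105 + its own level (51) = 156

The answer is 156.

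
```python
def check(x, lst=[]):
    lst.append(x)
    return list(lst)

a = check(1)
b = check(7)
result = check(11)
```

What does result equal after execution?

Step 1: Default list is shared. list() creates copies for return values.
Step 2: Internal list grows: [1] -> [1, 7] -> [1, 7, 11].
Step 3: result = [1, 7, 11]

The answer is [1, 7, 11].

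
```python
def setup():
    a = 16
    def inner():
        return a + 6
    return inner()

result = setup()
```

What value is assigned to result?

Step 1: setup() defines a = 16.
Step 2: inner() reads a = 16 from enclosing scope, returns 16 + 6 = 22.
Step 3: result = 22

The answer is 22.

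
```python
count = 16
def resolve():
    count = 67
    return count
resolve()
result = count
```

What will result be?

Step 1: Global count = 16.
Step 2: resolve() creates local count = 67 (shadow, not modification).
Step 3: After resolve() returns, global count is unchanged. result = 16

The answer is 16.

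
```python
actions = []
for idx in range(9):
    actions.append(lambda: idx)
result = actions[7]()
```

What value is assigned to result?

Step 1: The loop creates 9 lambdas, all referencing the same variable idx.
Step 2: After the loop, idx = 8 (final value).
Step 3: actions[7]() looks up idx at call time and finds 8. This is the late binding gotcha. result = 8

The answer is 8.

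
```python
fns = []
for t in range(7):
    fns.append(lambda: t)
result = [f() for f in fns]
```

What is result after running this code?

Step 1: All 7 lambdas share the same variable t.
Step 2: After the loop, t = 6.
Step 3: Each call returns 6. result = [6, 6, 6, 6, 6, 6, 6]

The answer is [6, 6, 6, 6, 6, 6, 6].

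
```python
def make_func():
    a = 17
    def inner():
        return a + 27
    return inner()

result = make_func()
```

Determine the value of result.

Step 1: make_func() defines a = 17.
Step 2: inner() reads a = 17 from enclosing scope, returns 17 + 27 = 44.
Step 3: result = 44

The answer is 44.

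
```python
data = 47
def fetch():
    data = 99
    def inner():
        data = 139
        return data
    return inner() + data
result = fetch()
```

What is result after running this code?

Step 1: fetch() has local data = 99. inner() has local data = 139.
Step 2: inner() returns its local data = 139.
Step 3: fetch() returns 139 + its own data (99) = 238

The answer is 238.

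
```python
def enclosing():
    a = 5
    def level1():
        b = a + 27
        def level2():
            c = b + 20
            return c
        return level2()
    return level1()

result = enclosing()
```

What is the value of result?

Step 1: a = 5. b = a + 27 = 32.
Step 2: c = b + 20 = 32 + 20 = 52.
Step 3: result = 52

The answer is 52.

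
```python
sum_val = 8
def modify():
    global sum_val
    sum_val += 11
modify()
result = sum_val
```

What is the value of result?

Step 1: sum_val = 8 globally.
Step 2: modify() modifies global sum_val: sum_val += 11 = 19.
Step 3: result = 19

The answer is 19.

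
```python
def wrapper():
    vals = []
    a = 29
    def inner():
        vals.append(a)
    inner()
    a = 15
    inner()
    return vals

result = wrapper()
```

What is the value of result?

Step 1: a = 29. inner() appends current a to vals.
Step 2: First inner(): appends 29. Then a = 15.
Step 3: Second inner(): appends 15 (closure sees updated a). result = [29, 15]

The answer is [29, 15].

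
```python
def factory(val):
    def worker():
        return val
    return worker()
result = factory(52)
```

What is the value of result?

Step 1: factory(52) binds parameter val = 52.
Step 2: worker() looks up val in enclosing scope and finds the parameter val = 52.
Step 3: result = 52

The answer is 52.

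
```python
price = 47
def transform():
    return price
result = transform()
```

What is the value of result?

Step 1: price = 47 is defined in the global scope.
Step 2: transform() looks up price. No local price exists, so Python checks the global scope via LEGB rule and finds price = 47.
Step 3: result = 47

The answer is 47.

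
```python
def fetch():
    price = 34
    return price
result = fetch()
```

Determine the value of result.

Step 1: fetch() defines price = 34 in its local scope.
Step 2: return price finds the local variable price = 34.
Step 3: result = 34

The answer is 34.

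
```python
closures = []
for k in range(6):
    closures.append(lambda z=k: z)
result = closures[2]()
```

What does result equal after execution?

Step 1: Default argument z=k captures k's value at each iteration.
Step 2: closures[2] captured z = 2 when k was 2.
Step 3: result = 2

The answer is 2.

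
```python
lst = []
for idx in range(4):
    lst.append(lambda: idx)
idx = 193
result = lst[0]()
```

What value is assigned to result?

Step 1: Lambdas capture the variable idx by reference, not by value.
Step 2: After the loop, idx is reassigned to 193.
Step 3: lst[0]() looks up the current idx = 193. result = 193

The answer is 193.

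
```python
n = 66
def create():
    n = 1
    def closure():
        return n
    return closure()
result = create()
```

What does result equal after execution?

Step 1: n = 66 globally, but create() defines n = 1 locally.
Step 2: closure() looks up n. Not in local scope, so checks enclosing scope (create) and finds n = 1.
Step 3: result = 1

The answer is 1.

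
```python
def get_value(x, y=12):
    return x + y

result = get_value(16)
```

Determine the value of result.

Step 1: get_value(16) uses default y = 12.
Step 2: Returns 16 + 12 = 28.
Step 3: result = 28

The answer is 28.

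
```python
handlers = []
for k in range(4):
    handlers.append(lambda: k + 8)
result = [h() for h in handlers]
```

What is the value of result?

Step 1: All lambdas capture k by reference. After the loop, k = 3.
Step 2: Each call returns 3 + 8 = 11.
Step 3: result = [11, 11, 11, 11]

The answer is [11, 11, 11, 11].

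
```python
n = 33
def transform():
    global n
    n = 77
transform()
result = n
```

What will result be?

Step 1: n = 33 globally.
Step 2: transform() declares global n and sets it to 77.
Step 3: After transform(), global n = 77. result = 77

The answer is 77.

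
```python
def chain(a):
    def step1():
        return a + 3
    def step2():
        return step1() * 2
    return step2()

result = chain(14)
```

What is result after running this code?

Step 1: chain(14) captures a = 14.
Step 2: step2() calls step1() which returns 14 + 3 = 17.
Step 3: step2() returns 17 * 2 = 34

The answer is 34.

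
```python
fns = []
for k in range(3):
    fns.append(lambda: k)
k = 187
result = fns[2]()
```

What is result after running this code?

Step 1: Lambdas capture the variable k by reference, not by value.
Step 2: After the loop, k is reassigned to 187.
Step 3: fns[2]() looks up the current k = 187. result = 187

The answer is 187.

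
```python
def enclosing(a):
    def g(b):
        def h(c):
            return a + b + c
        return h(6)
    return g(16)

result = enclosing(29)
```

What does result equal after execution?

Step 1: a = 29, b = 16, c = 6 across three nested scopes.
Step 2: h() accesses all three via LEGB rule.
Step 3: result = 29 + 16 + 6 = 51

The answer is 51.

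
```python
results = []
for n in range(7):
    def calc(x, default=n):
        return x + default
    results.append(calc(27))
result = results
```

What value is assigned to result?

Step 1: Default argument default=n is evaluated at function definition time.
Step 2: Each iteration creates calc with default = current n value.
Step 3: calc(27) returns 27 + default. results = [27, 28, 29, 30, 31, 32, 33]

The answer is [27, 28, 29, 30, 31, 32, 33].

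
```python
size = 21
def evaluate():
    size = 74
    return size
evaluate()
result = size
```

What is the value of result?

Step 1: Global size = 21.
Step 2: evaluate() creates local size = 74 (shadow, not modification).
Step 3: After evaluate() returns, global size is unchanged. result = 21

The answer is 21.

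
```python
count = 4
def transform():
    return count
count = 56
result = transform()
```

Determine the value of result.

Step 1: count is first set to 4, then reassigned to 56.
Step 2: transform() is called after the reassignment, so it looks up the current global count = 56.
Step 3: result = 56

The answer is 56.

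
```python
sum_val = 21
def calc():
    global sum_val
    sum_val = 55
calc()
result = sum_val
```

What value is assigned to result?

Step 1: sum_val = 21 globally.
Step 2: calc() declares global sum_val and sets it to 55.
Step 3: After calc(), global sum_val = 55. result = 55

The answer is 55.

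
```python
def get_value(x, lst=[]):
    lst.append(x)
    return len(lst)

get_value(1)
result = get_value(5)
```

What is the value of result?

Step 1: Mutable default list persists between calls.
Step 2: First call: lst = [1], len = 1. Second call: lst = [1, 5], len = 2.
Step 3: result = 2

The answer is 2.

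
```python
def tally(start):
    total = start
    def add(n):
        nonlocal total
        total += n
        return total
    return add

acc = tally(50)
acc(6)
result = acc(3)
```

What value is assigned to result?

Step 1: tally(50) creates closure with total = 50.
Step 2: First acc(6): total = 50 + 6 = 56.
Step 3: Second acc(3): total = 56 + 3 = 59. result = 59

The answer is 59.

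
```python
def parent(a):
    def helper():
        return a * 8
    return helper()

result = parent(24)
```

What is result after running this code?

Step 1: parent(24) binds parameter a = 24.
Step 2: helper() accesses a = 24 from enclosing scope.
Step 3: result = 24 * 8 = 192

The answer is 192.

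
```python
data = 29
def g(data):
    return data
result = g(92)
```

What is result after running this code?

Step 1: Global data = 29.
Step 2: g(92) takes parameter data = 92, which shadows the global.
Step 3: result = 92

The answer is 92.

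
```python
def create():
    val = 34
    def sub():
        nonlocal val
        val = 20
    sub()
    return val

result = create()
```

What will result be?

Step 1: create() sets val = 34.
Step 2: sub() uses nonlocal to reassign val = 20.
Step 3: result = 20

The answer is 20.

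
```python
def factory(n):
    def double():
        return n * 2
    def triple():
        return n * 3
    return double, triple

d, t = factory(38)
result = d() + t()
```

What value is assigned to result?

Step 1: Both closures capture the same n = 38.
Step 2: d() = 38 * 2 = 76, t() = 38 * 3 = 114.
Step 3: result = 76 + 114 = 190

The answer is 190.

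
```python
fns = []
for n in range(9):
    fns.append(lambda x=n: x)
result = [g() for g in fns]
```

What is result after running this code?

Step 1: Default arg x=n captures n at each iteration.
Step 2: Each lambda has its own default: 0, 1, ..., 8.
Step 3: result = [0, 1, 2, 3, 4, 5, 6, 7, 8]

The answer is [0, 1, 2, 3, 4, 5, 6, 7, 8].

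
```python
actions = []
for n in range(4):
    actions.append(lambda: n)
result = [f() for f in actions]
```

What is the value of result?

Step 1: All 4 lambdas share the same variable n.
Step 2: After the loop, n = 3.
Step 3: Each call returns 3. result = [3, 3, 3, 3]

The answer is [3, 3, 3, 3].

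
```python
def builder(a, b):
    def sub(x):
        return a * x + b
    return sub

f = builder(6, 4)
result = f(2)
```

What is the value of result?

Step 1: builder(6, 4) captures a = 6, b = 4.
Step 2: f(2) computes 6 * 2 + 4 = 16.
Step 3: result = 16

The answer is 16.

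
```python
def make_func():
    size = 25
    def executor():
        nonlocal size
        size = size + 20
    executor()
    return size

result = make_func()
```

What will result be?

Step 1: make_func() sets size = 25.
Step 2: executor() uses nonlocal to modify size in make_func's scope: size = 25 + 20 = 45.
Step 3: make_func() returns the modified size = 45

The answer is 45.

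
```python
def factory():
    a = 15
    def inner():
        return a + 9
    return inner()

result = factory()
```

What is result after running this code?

Step 1: factory() defines a = 15.
Step 2: inner() reads a = 15 from enclosing scope, returns 15 + 9 = 24.
Step 3: result = 24

The answer is 24.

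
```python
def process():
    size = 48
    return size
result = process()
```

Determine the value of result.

Step 1: process() defines size = 48 in its local scope.
Step 2: return size finds the local variable size = 48.
Step 3: result = 48

The answer is 48.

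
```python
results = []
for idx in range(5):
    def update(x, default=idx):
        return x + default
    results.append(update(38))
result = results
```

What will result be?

Step 1: Default argument default=idx is evaluated at function definition time.
Step 2: Each iteration creates update with default = current idx value.
Step 3: update(38) returns 38 + default. results = [38, 39, 40, 41, 42]

The answer is [38, 39, 40, 41, 42].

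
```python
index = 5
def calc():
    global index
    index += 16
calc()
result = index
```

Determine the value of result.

Step 1: index = 5 globally.
Step 2: calc() modifies global index: index += 16 = 21.
Step 3: result = 21

The answer is 21.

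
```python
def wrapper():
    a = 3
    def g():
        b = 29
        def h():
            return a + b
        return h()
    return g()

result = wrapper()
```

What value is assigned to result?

Step 1: wrapper() defines a = 3. g() defines b = 29.
Step 2: h() accesses both from enclosing scopes: a = 3, b = 29.
Step 3: result = 3 + 29 = 32

The answer is 32.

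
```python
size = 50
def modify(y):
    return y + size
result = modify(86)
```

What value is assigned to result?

Step 1: size = 50 is defined globally.
Step 2: modify(86) uses parameter y = 86 and looks up size from global scope = 50.
Step 3: result = 86 + 50 = 136

The answer is 136.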